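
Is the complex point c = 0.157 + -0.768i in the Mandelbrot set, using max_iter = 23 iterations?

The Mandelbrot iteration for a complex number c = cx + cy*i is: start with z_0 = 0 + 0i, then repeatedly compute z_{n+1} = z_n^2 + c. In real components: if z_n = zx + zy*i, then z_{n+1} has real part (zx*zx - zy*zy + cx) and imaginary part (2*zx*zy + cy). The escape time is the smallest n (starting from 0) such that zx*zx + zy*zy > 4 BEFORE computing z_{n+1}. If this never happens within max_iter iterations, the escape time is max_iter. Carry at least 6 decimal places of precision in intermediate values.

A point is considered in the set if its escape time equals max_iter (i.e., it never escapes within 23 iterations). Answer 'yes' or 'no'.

Answer: no

Derivation:
z_0 = 0 + 0i, c = 0.1570 + -0.7680i
Iter 1: z = 0.1570 + -0.7680i, |z|^2 = 0.6145
Iter 2: z = -0.4082 + -1.0092i, |z|^2 = 1.1850
Iter 3: z = -0.6948 + 0.0558i, |z|^2 = 0.4858
Iter 4: z = 0.6366 + -0.8456i, |z|^2 = 1.1202
Iter 5: z = -0.1527 + -1.8446i, |z|^2 = 3.4258
Iter 6: z = -3.2222 + -0.2046i, |z|^2 = 10.4242
Escaped at iteration 6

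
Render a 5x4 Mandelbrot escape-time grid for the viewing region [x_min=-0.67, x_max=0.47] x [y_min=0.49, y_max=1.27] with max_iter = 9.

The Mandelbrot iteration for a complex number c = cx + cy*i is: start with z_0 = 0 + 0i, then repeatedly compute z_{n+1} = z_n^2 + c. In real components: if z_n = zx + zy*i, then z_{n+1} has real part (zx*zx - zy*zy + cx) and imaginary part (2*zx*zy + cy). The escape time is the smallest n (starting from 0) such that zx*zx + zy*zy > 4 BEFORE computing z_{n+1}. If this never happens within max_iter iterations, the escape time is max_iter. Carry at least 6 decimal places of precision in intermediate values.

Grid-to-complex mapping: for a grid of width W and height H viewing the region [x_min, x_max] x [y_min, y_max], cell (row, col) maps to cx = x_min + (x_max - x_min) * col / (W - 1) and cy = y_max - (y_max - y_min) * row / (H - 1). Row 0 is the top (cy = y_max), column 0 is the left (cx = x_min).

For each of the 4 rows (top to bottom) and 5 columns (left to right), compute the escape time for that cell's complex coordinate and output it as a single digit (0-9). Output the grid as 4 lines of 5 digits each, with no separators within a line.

(row=0, col=0): c = -0.6700 + 1.2700i → escape time 3
(row=0, col=1): c = -0.3850 + 1.2700i → escape time 3
(row=0, col=2): c = -0.1000 + 1.2700i → escape time 3
(row=0, col=3): c = 0.1850 + 1.2700i → escape time 2
(row=0, col=4): c = 0.4700 + 1.2700i → escape time 2
(row=1, col=0): c = -0.6700 + 1.0100i → escape time 3
(row=1, col=1): c = -0.3850 + 1.0100i → escape time 4
(row=1, col=2): c = -0.1000 + 1.0100i → escape time 9
(row=1, col=3): c = 0.1850 + 1.0100i → escape time 4
(row=1, col=4): c = 0.4700 + 1.0100i → escape time 3
(row=2, col=0): c = -0.6700 + 0.7500i → escape time 4
(row=2, col=1): c = -0.3850 + 0.7500i → escape time 7
(row=2, col=2): c = -0.1000 + 0.7500i → escape time 9
(row=2, col=3): c = 0.1850 + 0.7500i → escape time 6
(row=2, col=4): c = 0.4700 + 0.7500i → escape time 4
(row=3, col=0): c = -0.6700 + 0.4900i → escape time 9
(row=3, col=1): c = -0.3850 + 0.4900i → escape time 9
(row=3, col=2): c = -0.1000 + 0.4900i → escape time 9
(row=3, col=3): c = 0.1850 + 0.4900i → escape time 9
(row=3, col=4): c = 0.4700 + 0.4900i → escape time 5

Answer: 33322
34943
47964
99995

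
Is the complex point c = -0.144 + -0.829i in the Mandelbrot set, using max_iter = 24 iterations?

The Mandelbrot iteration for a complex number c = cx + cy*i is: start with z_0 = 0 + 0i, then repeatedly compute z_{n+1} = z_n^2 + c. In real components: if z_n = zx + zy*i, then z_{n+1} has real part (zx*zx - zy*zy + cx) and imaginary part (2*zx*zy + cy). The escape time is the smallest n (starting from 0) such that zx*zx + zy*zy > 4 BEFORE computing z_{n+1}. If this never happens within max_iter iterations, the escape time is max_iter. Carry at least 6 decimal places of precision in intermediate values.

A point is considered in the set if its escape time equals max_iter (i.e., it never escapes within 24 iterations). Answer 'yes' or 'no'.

Answer: yes

Derivation:
z_0 = 0 + 0i, c = -0.1440 + -0.8290i
Iter 1: z = -0.1440 + -0.8290i, |z|^2 = 0.7080
Iter 2: z = -0.8105 + -0.5902i, |z|^2 = 1.0053
Iter 3: z = 0.1645 + 0.1278i, |z|^2 = 0.0434
Iter 4: z = -0.1333 + -0.7869i, |z|^2 = 0.6370
Iter 5: z = -0.7455 + -0.6193i, |z|^2 = 0.9393
Iter 6: z = 0.0283 + 0.0943i, |z|^2 = 0.0097
Iter 7: z = -0.1521 + -0.8237i, |z|^2 = 0.7015
Iter 8: z = -0.7993 + -0.5784i, |z|^2 = 0.9734
Iter 9: z = 0.1602 + 0.0957i, |z|^2 = 0.0348
Iter 10: z = -0.1275 + -0.7983i, |z|^2 = 0.6536
Iter 11: z = -0.7651 + -0.6255i, |z|^2 = 0.9766
Iter 12: z = 0.0502 + 0.1281i, |z|^2 = 0.0189
Iter 13: z = -0.1579 + -0.8161i, |z|^2 = 0.6910
Iter 14: z = -0.7852 + -0.5713i, |z|^2 = 0.9429
Iter 15: z = 0.1461 + 0.0681i, |z|^2 = 0.0260
Iter 16: z = -0.1273 + -0.8091i, |z|^2 = 0.6708
Iter 17: z = -0.7824 + -0.6230i, |z|^2 = 1.0004
Iter 18: z = 0.0800 + 0.1460i, |z|^2 = 0.0277
Iter 19: z = -0.1589 + -0.8056i, |z|^2 = 0.6743
Iter 20: z = -0.7678 + -0.5730i, |z|^2 = 0.9178
Iter 21: z = 0.1172 + 0.0509i, |z|^2 = 0.0163
Iter 22: z = -0.1328 + -0.8171i, |z|^2 = 0.6853
Iter 23: z = -0.7940 + -0.6119i, |z|^2 = 1.0048
Did not escape in 24 iterations → in set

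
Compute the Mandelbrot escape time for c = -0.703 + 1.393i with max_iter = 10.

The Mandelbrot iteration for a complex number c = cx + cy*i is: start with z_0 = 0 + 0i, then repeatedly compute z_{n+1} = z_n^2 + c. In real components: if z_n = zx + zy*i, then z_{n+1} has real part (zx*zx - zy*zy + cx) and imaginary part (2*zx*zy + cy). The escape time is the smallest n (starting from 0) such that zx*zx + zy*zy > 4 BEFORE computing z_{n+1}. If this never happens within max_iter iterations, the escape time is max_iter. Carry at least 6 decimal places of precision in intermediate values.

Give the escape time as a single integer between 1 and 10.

z_0 = 0 + 0i, c = -0.7030 + 1.3930i
Iter 1: z = -0.7030 + 1.3930i, |z|^2 = 2.4347
Iter 2: z = -2.1492 + -0.5656i, |z|^2 = 4.9391
Escaped at iteration 2

Answer: 2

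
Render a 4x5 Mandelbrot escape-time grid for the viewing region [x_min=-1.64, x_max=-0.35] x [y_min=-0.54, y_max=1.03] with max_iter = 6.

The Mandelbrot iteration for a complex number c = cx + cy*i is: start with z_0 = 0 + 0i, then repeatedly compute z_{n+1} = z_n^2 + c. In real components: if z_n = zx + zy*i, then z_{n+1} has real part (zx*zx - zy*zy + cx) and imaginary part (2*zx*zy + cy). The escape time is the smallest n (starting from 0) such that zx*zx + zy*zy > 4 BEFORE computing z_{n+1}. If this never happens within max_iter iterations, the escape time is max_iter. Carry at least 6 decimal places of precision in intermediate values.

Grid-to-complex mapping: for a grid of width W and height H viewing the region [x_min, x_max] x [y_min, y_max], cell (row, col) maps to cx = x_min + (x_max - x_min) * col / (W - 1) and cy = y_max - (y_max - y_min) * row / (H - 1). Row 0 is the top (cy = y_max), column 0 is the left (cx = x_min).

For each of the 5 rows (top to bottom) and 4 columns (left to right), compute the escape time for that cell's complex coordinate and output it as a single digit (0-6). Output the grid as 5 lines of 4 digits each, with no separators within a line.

Answer: 2335
3356
4666
5666
3466

Derivation:
(row=0, col=0): c = -1.6400 + 1.0300i → escape time 2
(row=0, col=1): c = -1.2100 + 1.0300i → escape time 3
(row=0, col=2): c = -0.7800 + 1.0300i → escape time 3
(row=0, col=3): c = -0.3500 + 1.0300i → escape time 5
(row=1, col=0): c = -1.6400 + 0.6375i → escape time 3
(row=1, col=1): c = -1.2100 + 0.6375i → escape time 3
(row=1, col=2): c = -0.7800 + 0.6375i → escape time 5
(row=1, col=3): c = -0.3500 + 0.6375i → escape time 6
(row=2, col=0): c = -1.6400 + 0.2450i → escape time 4
(row=2, col=1): c = -1.2100 + 0.2450i → escape time 6
(row=2, col=2): c = -0.7800 + 0.2450i → escape time 6
(row=2, col=3): c = -0.3500 + 0.2450i → escape time 6
(row=3, col=0): c = -1.6400 + -0.1475i → escape time 5
(row=3, col=1): c = -1.2100 + -0.1475i → escape time 6
(row=3, col=2): c = -0.7800 + -0.1475i → escape time 6
(row=3, col=3): c = -0.3500 + -0.1475i → escape time 6
(row=4, col=0): c = -1.6400 + -0.5400i → escape time 3
(row=4, col=1): c = -1.2100 + -0.5400i → escape time 4
(row=4, col=2): c = -0.7800 + -0.5400i → escape time 6
(row=4, col=3): c = -0.3500 + -0.5400i → escape time 6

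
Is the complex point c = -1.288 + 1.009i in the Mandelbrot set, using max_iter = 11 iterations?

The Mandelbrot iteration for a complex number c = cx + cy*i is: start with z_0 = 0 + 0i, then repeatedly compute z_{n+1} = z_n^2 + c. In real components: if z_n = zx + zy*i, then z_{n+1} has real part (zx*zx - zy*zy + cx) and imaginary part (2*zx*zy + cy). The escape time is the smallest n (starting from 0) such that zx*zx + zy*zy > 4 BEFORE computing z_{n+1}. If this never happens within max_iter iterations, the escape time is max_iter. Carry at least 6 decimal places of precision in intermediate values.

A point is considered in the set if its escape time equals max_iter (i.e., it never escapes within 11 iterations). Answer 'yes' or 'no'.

z_0 = 0 + 0i, c = -1.2880 + 1.0090i
Iter 1: z = -1.2880 + 1.0090i, |z|^2 = 2.6770
Iter 2: z = -0.6471 + -1.5902i, |z|^2 = 2.9475
Iter 3: z = -3.3979 + 3.0671i, |z|^2 = 20.9530
Escaped at iteration 3

Answer: no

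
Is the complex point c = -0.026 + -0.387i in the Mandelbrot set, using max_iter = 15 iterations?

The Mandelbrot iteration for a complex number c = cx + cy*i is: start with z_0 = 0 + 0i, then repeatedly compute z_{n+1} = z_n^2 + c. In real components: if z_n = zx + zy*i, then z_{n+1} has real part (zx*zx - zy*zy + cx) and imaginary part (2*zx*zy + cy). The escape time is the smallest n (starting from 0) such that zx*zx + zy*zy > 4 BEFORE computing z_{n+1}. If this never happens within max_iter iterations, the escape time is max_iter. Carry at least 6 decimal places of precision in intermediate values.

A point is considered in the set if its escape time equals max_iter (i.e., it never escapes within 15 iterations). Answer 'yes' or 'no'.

z_0 = 0 + 0i, c = -0.0260 + -0.3870i
Iter 1: z = -0.0260 + -0.3870i, |z|^2 = 0.1504
Iter 2: z = -0.1751 + -0.3669i, |z|^2 = 0.1653
Iter 3: z = -0.1299 + -0.2585i, |z|^2 = 0.0837
Iter 4: z = -0.0760 + -0.3198i, |z|^2 = 0.1080
Iter 5: z = -0.1225 + -0.3384i, |z|^2 = 0.1295
Iter 6: z = -0.1255 + -0.3041i, |z|^2 = 0.1082
Iter 7: z = -0.1027 + -0.3107i, |z|^2 = 0.1071
Iter 8: z = -0.1120 + -0.3232i, |z|^2 = 0.1170
Iter 9: z = -0.1179 + -0.3146i, |z|^2 = 0.1129
Iter 10: z = -0.1111 + -0.3128i, |z|^2 = 0.1102
Iter 11: z = -0.1115 + -0.3175i, |z|^2 = 0.1132
Iter 12: z = -0.1144 + -0.3162i, |z|^2 = 0.1131
Iter 13: z = -0.1129 + -0.3147i, |z|^2 = 0.1118
Iter 14: z = -0.1123 + -0.3159i, |z|^2 = 0.1124
Did not escape in 15 iterations → in set

Answer: yes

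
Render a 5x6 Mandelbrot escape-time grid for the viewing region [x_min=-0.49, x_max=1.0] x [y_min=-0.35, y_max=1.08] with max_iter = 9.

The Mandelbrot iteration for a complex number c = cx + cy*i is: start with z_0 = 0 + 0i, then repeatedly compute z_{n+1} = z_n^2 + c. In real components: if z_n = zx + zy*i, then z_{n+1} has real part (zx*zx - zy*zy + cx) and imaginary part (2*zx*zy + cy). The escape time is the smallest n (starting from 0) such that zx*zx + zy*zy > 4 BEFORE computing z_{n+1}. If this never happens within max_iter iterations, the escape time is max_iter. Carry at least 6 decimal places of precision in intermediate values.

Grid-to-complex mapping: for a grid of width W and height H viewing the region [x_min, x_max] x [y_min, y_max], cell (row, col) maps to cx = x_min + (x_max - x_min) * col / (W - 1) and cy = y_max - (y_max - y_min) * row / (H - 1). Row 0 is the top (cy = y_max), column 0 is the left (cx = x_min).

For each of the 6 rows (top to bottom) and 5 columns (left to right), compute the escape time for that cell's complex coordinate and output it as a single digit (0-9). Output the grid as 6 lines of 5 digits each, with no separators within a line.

(row=0, col=0): c = -0.4900 + 1.0800i → escape time 4
(row=0, col=1): c = -0.1175 + 1.0800i → escape time 6
(row=0, col=2): c = 0.2550 + 1.0800i → escape time 3
(row=0, col=3): c = 0.6275 + 1.0800i → escape time 2
(row=0, col=4): c = 1.0000 + 1.0800i → escape time 2
(row=1, col=0): c = -0.4900 + 0.7940i → escape time 6
(row=1, col=1): c = -0.1175 + 0.7940i → escape time 9
(row=1, col=2): c = 0.2550 + 0.7940i → escape time 5
(row=1, col=3): c = 0.6275 + 0.7940i → escape time 3
(row=1, col=4): c = 1.0000 + 0.7940i → escape time 2
(row=2, col=0): c = -0.4900 + 0.5080i → escape time 9
(row=2, col=1): c = -0.1175 + 0.5080i → escape time 9
(row=2, col=2): c = 0.2550 + 0.5080i → escape time 9
(row=2, col=3): c = 0.6275 + 0.5080i → escape time 3
(row=2, col=4): c = 1.0000 + 0.5080i → escape time 2
(row=3, col=0): c = -0.4900 + 0.2220i → escape time 9
(row=3, col=1): c = -0.1175 + 0.2220i → escape time 9
(row=3, col=2): c = 0.2550 + 0.2220i → escape time 9
(row=3, col=3): c = 0.6275 + 0.2220i → escape time 4
(row=3, col=4): c = 1.0000 + 0.2220i → escape time 2
(row=4, col=0): c = -0.4900 + -0.0640i → escape time 9
(row=4, col=1): c = -0.1175 + -0.0640i → escape time 9
(row=4, col=2): c = 0.2550 + -0.0640i → escape time 9
(row=4, col=3): c = 0.6275 + -0.0640i → escape time 4
(row=4, col=4): c = 1.0000 + -0.0640i → escape time 2
(row=5, col=0): c = -0.4900 + -0.3500i → escape time 9
(row=5, col=1): c = -0.1175 + -0.3500i → escape time 9
(row=5, col=2): c = 0.2550 + -0.3500i → escape time 9
(row=5, col=3): c = 0.6275 + -0.3500i → escape time 4
(row=5, col=4): c = 1.0000 + -0.3500i → escape time 2

Answer: 46322
69532
99932
99942
99942
99942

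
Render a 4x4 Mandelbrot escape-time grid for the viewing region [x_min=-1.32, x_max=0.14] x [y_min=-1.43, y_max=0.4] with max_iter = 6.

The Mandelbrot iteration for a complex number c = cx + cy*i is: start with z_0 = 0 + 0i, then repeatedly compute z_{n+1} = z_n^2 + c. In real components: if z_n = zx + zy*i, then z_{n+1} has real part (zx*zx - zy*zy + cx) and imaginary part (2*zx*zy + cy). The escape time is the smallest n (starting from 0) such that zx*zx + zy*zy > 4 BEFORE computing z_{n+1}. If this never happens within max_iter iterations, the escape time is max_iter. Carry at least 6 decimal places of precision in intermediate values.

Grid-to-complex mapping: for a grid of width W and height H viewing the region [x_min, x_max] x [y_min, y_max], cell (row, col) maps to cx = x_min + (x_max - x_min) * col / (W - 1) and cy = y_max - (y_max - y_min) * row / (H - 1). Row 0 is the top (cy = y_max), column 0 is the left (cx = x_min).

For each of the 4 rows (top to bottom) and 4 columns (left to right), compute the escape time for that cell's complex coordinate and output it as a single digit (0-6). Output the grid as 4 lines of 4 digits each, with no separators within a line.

(row=0, col=0): c = -1.3200 + 0.4000i → escape time 6
(row=0, col=1): c = -0.8333 + 0.4000i → escape time 6
(row=0, col=2): c = -0.3467 + 0.4000i → escape time 6
(row=0, col=3): c = 0.1400 + 0.4000i → escape time 6
(row=1, col=0): c = -1.3200 + -0.2100i → escape time 6
(row=1, col=1): c = -0.8333 + -0.2100i → escape time 6
(row=1, col=2): c = -0.3467 + -0.2100i → escape time 6
(row=1, col=3): c = 0.1400 + -0.2100i → escape time 6
(row=2, col=0): c = -1.3200 + -0.8200i → escape time 3
(row=2, col=1): c = -0.8333 + -0.8200i → escape time 4
(row=2, col=2): c = -0.3467 + -0.8200i → escape time 6
(row=2, col=3): c = 0.1400 + -0.8200i → escape time 5
(row=3, col=0): c = -1.3200 + -1.4300i → escape time 2
(row=3, col=1): c = -0.8333 + -1.4300i → escape time 2
(row=3, col=2): c = -0.3467 + -1.4300i → escape time 2
(row=3, col=3): c = 0.1400 + -1.4300i → escape time 2

Answer: 6666
6666
3465
2222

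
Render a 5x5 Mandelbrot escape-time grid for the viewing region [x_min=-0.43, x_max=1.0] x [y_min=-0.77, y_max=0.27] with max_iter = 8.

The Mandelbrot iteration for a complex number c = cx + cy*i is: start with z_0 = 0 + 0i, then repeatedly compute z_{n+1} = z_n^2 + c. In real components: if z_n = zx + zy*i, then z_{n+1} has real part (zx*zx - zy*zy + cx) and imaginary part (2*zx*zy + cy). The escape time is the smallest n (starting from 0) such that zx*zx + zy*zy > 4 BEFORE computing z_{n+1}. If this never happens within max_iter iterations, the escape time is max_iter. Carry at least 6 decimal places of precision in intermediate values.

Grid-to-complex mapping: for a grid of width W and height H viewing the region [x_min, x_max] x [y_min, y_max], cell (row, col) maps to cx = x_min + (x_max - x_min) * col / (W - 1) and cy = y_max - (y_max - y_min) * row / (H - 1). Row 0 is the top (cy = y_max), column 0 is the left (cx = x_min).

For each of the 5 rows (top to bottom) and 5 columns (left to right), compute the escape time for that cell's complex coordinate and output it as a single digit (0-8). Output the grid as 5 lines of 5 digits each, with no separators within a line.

Answer: 88842
88842
88842
88832
68532

Derivation:
(row=0, col=0): c = -0.4300 + 0.2700i → escape time 8
(row=0, col=1): c = -0.0725 + 0.2700i → escape time 8
(row=0, col=2): c = 0.2850 + 0.2700i → escape time 8
(row=0, col=3): c = 0.6425 + 0.2700i → escape time 4
(row=0, col=4): c = 1.0000 + 0.2700i → escape time 2
(row=1, col=0): c = -0.4300 + 0.0100i → escape time 8
(row=1, col=1): c = -0.0725 + 0.0100i → escape time 8
(row=1, col=2): c = 0.2850 + 0.0100i → escape time 8
(row=1, col=3): c = 0.6425 + 0.0100i → escape time 4
(row=1, col=4): c = 1.0000 + 0.0100i → escape time 2
(row=2, col=0): c = -0.4300 + -0.2500i → escape time 8
(row=2, col=1): c = -0.0725 + -0.2500i → escape time 8
(row=2, col=2): c = 0.2850 + -0.2500i → escape time 8
(row=2, col=3): c = 0.6425 + -0.2500i → escape time 4
(row=2, col=4): c = 1.0000 + -0.2500i → escape time 2
(row=3, col=0): c = -0.4300 + -0.5100i → escape time 8
(row=3, col=1): c = -0.0725 + -0.5100i → escape time 8
(row=3, col=2): c = 0.2850 + -0.5100i → escape time 8
(row=3, col=3): c = 0.6425 + -0.5100i → escape time 3
(row=3, col=4): c = 1.0000 + -0.5100i → escape time 2
(row=4, col=0): c = -0.4300 + -0.7700i → escape time 6
(row=4, col=1): c = -0.0725 + -0.7700i → escape time 8
(row=4, col=2): c = 0.2850 + -0.7700i → escape time 5
(row=4, col=3): c = 0.6425 + -0.7700i → escape time 3
(row=4, col=4): c = 1.0000 + -0.7700i → escape time 2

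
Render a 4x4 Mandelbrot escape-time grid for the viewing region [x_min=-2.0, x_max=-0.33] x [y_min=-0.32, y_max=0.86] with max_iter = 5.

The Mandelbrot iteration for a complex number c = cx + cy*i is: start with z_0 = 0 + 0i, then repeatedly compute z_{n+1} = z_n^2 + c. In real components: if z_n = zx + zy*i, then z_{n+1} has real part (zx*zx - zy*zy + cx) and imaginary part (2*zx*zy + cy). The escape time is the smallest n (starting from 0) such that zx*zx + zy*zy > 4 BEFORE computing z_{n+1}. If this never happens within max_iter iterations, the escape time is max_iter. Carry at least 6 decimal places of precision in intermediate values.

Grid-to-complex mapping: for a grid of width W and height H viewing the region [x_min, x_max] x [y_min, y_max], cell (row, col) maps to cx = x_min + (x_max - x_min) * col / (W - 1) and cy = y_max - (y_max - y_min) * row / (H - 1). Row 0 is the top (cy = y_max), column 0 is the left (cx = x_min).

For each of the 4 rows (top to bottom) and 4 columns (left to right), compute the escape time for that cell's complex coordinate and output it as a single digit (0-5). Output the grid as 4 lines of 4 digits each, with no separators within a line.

Answer: 1335
1355
1555
1555

Derivation:
(row=0, col=0): c = -2.0000 + 0.8600i → escape time 1
(row=0, col=1): c = -1.4433 + 0.8600i → escape time 3
(row=0, col=2): c = -0.8867 + 0.8600i → escape time 3
(row=0, col=3): c = -0.3300 + 0.8600i → escape time 5
(row=1, col=0): c = -2.0000 + 0.4667i → escape time 1
(row=1, col=1): c = -1.4433 + 0.4667i → escape time 3
(row=1, col=2): c = -0.8867 + 0.4667i → escape time 5
(row=1, col=3): c = -0.3300 + 0.4667i → escape time 5
(row=2, col=0): c = -2.0000 + 0.0733i → escape time 1
(row=2, col=1): c = -1.4433 + 0.0733i → escape time 5
(row=2, col=2): c = -0.8867 + 0.0733i → escape time 5
(row=2, col=3): c = -0.3300 + 0.0733i → escape time 5
(row=3, col=0): c = -2.0000 + -0.3200i → escape time 1
(row=3, col=1): c = -1.4433 + -0.3200i → escape time 5
(row=3, col=2): c = -0.8867 + -0.3200i → escape time 5
(row=3, col=3): c = -0.3300 + -0.3200i → escape time 5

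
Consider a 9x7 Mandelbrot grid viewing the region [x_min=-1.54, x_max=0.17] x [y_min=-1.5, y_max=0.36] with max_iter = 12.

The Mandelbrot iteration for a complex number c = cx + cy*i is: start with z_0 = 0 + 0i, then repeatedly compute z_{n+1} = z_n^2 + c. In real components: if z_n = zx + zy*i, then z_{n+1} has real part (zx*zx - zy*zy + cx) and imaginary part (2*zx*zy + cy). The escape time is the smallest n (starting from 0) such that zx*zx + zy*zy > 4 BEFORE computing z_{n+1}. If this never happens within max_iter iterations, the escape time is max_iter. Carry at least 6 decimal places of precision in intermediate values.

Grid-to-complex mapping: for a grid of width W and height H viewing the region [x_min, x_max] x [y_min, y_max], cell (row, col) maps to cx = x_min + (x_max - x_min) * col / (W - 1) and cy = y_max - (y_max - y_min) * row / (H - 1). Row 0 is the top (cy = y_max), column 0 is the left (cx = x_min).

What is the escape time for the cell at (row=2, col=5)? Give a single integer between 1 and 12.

z_0 = 0 + 0i, c = -0.4712 + -0.2600i
Iter 1: z = -0.4712 + -0.2600i, |z|^2 = 0.2897
Iter 2: z = -0.3168 + -0.0150i, |z|^2 = 0.1006
Iter 3: z = -0.3711 + -0.2505i, |z|^2 = 0.2005
Iter 4: z = -0.3963 + -0.0740i, |z|^2 = 0.1625
Iter 5: z = -0.3197 + -0.2013i, |z|^2 = 0.1427
Iter 6: z = -0.4096 + -0.1313i, |z|^2 = 0.1850
Iter 7: z = -0.3207 + -0.1525i, |z|^2 = 0.1261
Iter 8: z = -0.3916 + -0.1622i, |z|^2 = 0.1797
Iter 9: z = -0.3442 + -0.1330i, |z|^2 = 0.1361
Iter 10: z = -0.3705 + -0.1685i, |z|^2 = 0.1656
Iter 11: z = -0.3624 + -0.1352i, |z|^2 = 0.1496

Answer: 12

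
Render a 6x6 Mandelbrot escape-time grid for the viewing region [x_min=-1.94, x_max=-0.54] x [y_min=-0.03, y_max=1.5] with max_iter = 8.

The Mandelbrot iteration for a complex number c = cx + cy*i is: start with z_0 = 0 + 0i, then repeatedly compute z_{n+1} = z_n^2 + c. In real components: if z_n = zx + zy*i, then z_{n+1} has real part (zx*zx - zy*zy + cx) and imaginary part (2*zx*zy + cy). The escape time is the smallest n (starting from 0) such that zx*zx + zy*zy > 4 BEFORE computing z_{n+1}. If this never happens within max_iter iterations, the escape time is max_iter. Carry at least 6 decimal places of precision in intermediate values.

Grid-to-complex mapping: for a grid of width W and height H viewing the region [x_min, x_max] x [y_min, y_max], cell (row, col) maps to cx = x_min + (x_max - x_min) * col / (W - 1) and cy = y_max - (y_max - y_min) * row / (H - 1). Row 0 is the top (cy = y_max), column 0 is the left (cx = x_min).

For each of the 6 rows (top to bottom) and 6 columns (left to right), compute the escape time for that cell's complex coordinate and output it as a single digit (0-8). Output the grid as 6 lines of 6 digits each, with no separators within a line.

Answer: 111222
112333
123344
133458
346888
588888

Derivation:
(row=0, col=0): c = -1.9400 + 1.5000i → escape time 1
(row=0, col=1): c = -1.6600 + 1.5000i → escape time 1
(row=0, col=2): c = -1.3800 + 1.5000i → escape time 1
(row=0, col=3): c = -1.1000 + 1.5000i → escape time 2
(row=0, col=4): c = -0.8200 + 1.5000i → escape time 2
(row=0, col=5): c = -0.5400 + 1.5000i → escape time 2
(row=1, col=0): c = -1.9400 + 1.1940i → escape time 1
(row=1, col=1): c = -1.6600 + 1.1940i → escape time 1
(row=1, col=2): c = -1.3800 + 1.1940i → escape time 2
(row=1, col=3): c = -1.1000 + 1.1940i → escape time 3
(row=1, col=4): c = -0.8200 + 1.1940i → escape time 3
(row=1, col=5): c = -0.5400 + 1.1940i → escape time 3
(row=2, col=0): c = -1.9400 + 0.8880i → escape time 1
(row=2, col=1): c = -1.6600 + 0.8880i → escape time 2
(row=2, col=2): c = -1.3800 + 0.8880i → escape time 3
(row=2, col=3): c = -1.1000 + 0.8880i → escape time 3
(row=2, col=4): c = -0.8200 + 0.8880i → escape time 4
(row=2, col=5): c = -0.5400 + 0.8880i → escape time 4
(row=3, col=0): c = -1.9400 + 0.5820i → escape time 1
(row=3, col=1): c = -1.6600 + 0.5820i → escape time 3
(row=3, col=2): c = -1.3800 + 0.5820i → escape time 3
(row=3, col=3): c = -1.1000 + 0.5820i → escape time 4
(row=3, col=4): c = -0.8200 + 0.5820i → escape time 5
(row=3, col=5): c = -0.5400 + 0.5820i → escape time 8
(row=4, col=0): c = -1.9400 + 0.2760i → escape time 3
(row=4, col=1): c = -1.6600 + 0.2760i → escape time 4
(row=4, col=2): c = -1.3800 + 0.2760i → escape time 6
(row=4, col=3): c = -1.1000 + 0.2760i → escape time 8
(row=4, col=4): c = -0.8200 + 0.2760i → escape time 8
(row=4, col=5): c = -0.5400 + 0.2760i → escape time 8
(row=5, col=0): c = -1.9400 + -0.0300i → escape time 5
(row=5, col=1): c = -1.6600 + -0.0300i → escape time 8
(row=5, col=2): c = -1.3800 + -0.0300i → escape time 8
(row=5, col=3): c = -1.1000 + -0.0300i → escape time 8
(row=5, col=4): c = -0.8200 + -0.0300i → escape time 8
(row=5, col=5): c = -0.5400 + -0.0300i → escape time 8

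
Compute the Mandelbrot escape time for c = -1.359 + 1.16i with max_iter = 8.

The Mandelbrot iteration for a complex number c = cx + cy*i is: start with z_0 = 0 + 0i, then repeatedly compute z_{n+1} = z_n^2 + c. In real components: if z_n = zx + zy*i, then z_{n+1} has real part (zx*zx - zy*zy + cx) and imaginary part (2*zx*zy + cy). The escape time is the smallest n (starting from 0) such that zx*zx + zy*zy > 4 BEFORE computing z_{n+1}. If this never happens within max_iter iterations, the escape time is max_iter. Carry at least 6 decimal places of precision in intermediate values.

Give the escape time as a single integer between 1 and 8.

Answer: 2

Derivation:
z_0 = 0 + 0i, c = -1.3590 + 1.1600i
Iter 1: z = -1.3590 + 1.1600i, |z|^2 = 3.1925
Iter 2: z = -0.8577 + -1.9929i, |z|^2 = 4.7073
Escaped at iteration 2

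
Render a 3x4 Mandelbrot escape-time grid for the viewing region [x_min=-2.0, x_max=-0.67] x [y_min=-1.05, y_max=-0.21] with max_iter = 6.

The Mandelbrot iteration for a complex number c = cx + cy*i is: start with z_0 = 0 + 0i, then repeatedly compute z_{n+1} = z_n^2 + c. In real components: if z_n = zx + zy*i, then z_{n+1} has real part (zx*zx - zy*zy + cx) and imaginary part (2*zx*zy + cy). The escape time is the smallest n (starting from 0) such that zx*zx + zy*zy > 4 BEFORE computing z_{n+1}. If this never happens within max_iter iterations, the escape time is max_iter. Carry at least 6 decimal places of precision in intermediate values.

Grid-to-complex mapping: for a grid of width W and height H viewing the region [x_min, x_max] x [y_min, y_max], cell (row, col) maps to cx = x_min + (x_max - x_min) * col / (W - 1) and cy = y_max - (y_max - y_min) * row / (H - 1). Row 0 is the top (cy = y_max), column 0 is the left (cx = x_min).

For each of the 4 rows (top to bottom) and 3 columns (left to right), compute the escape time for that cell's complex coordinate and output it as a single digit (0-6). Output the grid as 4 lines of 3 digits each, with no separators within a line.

(row=0, col=0): c = -2.0000 + -0.2100i → escape time 1
(row=0, col=1): c = -1.3350 + -0.2100i → escape time 6
(row=0, col=2): c = -0.6700 + -0.2100i → escape time 6
(row=1, col=0): c = -2.0000 + -0.4900i → escape time 1
(row=1, col=1): c = -1.3350 + -0.4900i → escape time 4
(row=1, col=2): c = -0.6700 + -0.4900i → escape time 6
(row=2, col=0): c = -2.0000 + -0.7700i → escape time 1
(row=2, col=1): c = -1.3350 + -0.7700i → escape time 3
(row=2, col=2): c = -0.6700 + -0.7700i → escape time 4
(row=3, col=0): c = -2.0000 + -1.0500i → escape time 1
(row=3, col=1): c = -1.3350 + -1.0500i → escape time 3
(row=3, col=2): c = -0.6700 + -1.0500i → escape time 3

Answer: 166
146
134
133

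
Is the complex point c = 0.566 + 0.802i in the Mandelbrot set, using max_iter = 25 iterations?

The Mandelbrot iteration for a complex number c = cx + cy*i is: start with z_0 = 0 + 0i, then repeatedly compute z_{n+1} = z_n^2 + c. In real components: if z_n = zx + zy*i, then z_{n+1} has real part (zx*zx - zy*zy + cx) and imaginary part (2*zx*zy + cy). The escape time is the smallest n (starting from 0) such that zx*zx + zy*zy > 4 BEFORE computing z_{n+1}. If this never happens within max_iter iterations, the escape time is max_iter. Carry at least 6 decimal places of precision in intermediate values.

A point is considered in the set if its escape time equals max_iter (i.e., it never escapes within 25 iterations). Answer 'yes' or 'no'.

z_0 = 0 + 0i, c = 0.5660 + 0.8020i
Iter 1: z = 0.5660 + 0.8020i, |z|^2 = 0.9636
Iter 2: z = 0.2432 + 1.7099i, |z|^2 = 2.9828
Iter 3: z = -2.2985 + 1.6335i, |z|^2 = 7.9515
Escaped at iteration 3

Answer: no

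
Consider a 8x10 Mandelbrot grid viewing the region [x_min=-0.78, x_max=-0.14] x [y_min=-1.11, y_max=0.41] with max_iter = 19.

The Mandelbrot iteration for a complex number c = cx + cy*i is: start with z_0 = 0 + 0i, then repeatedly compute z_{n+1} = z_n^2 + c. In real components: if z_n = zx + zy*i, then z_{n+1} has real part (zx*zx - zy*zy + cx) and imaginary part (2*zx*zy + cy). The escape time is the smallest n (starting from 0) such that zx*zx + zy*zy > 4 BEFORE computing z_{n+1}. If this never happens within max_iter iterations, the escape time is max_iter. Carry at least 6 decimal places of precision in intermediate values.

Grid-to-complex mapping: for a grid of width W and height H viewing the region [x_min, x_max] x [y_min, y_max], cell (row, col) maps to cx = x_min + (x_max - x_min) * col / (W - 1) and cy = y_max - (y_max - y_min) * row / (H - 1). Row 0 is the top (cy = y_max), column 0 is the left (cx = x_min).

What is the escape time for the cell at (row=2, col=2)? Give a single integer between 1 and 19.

z_0 = 0 + 0i, c = -0.5971 + 0.0722i
Iter 1: z = -0.5971 + 0.0722i, |z|^2 = 0.3618
Iter 2: z = -0.2458 + -0.0140i, |z|^2 = 0.0606
Iter 3: z = -0.5369 + 0.0791i, |z|^2 = 0.2946
Iter 4: z = -0.3151 + -0.0127i, |z|^2 = 0.0995
Iter 5: z = -0.4980 + 0.0803i, |z|^2 = 0.2545
Iter 6: z = -0.3556 + -0.0077i, |z|^2 = 0.1265
Iter 7: z = -0.4708 + 0.0777i, |z|^2 = 0.2277
Iter 8: z = -0.3816 + -0.0009i, |z|^2 = 0.1456
Iter 9: z = -0.4516 + 0.0729i, |z|^2 = 0.2092
Iter 10: z = -0.3986 + 0.0063i, |z|^2 = 0.1589
Iter 11: z = -0.4383 + 0.0672i, |z|^2 = 0.1967
Iter 12: z = -0.4095 + 0.0133i, |z|^2 = 0.1679
Iter 13: z = -0.4296 + 0.0613i, |z|^2 = 0.1883
Iter 14: z = -0.4163 + 0.0196i, |z|^2 = 0.1737
Iter 15: z = -0.4242 + 0.0559i, |z|^2 = 0.1831
Iter 16: z = -0.4203 + 0.0248i, |z|^2 = 0.1773
Iter 17: z = -0.4211 + 0.0514i, |z|^2 = 0.1800
Iter 18: z = -0.4225 + 0.0289i, |z|^2 = 0.1793

Answer: 19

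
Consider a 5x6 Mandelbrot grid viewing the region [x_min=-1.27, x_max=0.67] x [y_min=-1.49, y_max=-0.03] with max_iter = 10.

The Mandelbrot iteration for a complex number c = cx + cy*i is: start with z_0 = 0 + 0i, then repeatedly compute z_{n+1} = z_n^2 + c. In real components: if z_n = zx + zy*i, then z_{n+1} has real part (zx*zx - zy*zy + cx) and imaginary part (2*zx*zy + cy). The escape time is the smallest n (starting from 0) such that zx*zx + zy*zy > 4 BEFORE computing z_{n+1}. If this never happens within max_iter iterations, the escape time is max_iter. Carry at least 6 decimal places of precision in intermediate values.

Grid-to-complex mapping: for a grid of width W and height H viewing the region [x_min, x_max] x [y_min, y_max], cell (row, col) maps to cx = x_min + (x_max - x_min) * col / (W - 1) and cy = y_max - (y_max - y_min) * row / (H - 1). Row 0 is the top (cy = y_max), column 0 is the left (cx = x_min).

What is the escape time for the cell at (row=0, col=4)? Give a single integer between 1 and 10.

Answer: 4

Derivation:
z_0 = 0 + 0i, c = 0.6700 + -0.0300i
Iter 1: z = 0.6700 + -0.0300i, |z|^2 = 0.4498
Iter 2: z = 1.1180 + -0.0702i, |z|^2 = 1.2549
Iter 3: z = 1.9150 + -0.1870i, |z|^2 = 3.7022
Iter 4: z = 4.3023 + -0.7461i, |z|^2 = 19.0660
Escaped at iteration 4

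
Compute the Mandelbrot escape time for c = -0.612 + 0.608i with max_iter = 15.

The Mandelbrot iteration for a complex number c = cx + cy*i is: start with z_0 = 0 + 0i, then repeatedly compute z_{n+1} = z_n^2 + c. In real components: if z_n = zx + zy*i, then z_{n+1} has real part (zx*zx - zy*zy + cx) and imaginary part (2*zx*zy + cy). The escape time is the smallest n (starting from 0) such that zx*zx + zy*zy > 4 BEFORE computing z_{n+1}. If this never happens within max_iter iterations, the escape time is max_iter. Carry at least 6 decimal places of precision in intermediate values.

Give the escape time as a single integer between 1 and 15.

Answer: 15

Derivation:
z_0 = 0 + 0i, c = -0.6120 + 0.6080i
Iter 1: z = -0.6120 + 0.6080i, |z|^2 = 0.7442
Iter 2: z = -0.6071 + -0.1362i, |z|^2 = 0.3871
Iter 3: z = -0.2620 + 0.7734i, |z|^2 = 0.6667
Iter 4: z = -1.1415 + 0.2028i, |z|^2 = 1.3441
Iter 5: z = 0.6498 + 0.1450i, |z|^2 = 0.4433
Iter 6: z = -0.2107 + 0.7964i, |z|^2 = 0.6786
Iter 7: z = -1.2018 + 0.2724i, |z|^2 = 1.5186
Iter 8: z = 0.7582 + -0.0467i, |z|^2 = 0.5771
Iter 9: z = -0.0392 + 0.5372i, |z|^2 = 0.2901
Iter 10: z = -0.8990 + 0.5658i, |z|^2 = 1.1284
Iter 11: z = -0.1239 + -0.4094i, |z|^2 = 0.1830
Iter 12: z = -0.7643 + 0.7095i, |z|^2 = 1.0874
Iter 13: z = -0.5312 + -0.4764i, |z|^2 = 0.5092
Iter 14: z = -0.5568 + 1.1142i, |z|^2 = 1.5514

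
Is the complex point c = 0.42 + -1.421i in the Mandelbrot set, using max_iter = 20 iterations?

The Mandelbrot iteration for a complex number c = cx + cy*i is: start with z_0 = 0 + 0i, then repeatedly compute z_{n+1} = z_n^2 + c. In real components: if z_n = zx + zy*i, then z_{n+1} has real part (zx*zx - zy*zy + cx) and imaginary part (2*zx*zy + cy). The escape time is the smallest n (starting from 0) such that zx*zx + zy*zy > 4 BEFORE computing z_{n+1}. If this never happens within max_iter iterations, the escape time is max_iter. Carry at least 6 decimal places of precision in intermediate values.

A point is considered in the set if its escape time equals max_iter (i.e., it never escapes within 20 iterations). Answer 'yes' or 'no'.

Answer: no

Derivation:
z_0 = 0 + 0i, c = 0.4200 + -1.4210i
Iter 1: z = 0.4200 + -1.4210i, |z|^2 = 2.1956
Iter 2: z = -1.4228 + -2.6146i, |z|^2 = 8.8608
Escaped at iteration 2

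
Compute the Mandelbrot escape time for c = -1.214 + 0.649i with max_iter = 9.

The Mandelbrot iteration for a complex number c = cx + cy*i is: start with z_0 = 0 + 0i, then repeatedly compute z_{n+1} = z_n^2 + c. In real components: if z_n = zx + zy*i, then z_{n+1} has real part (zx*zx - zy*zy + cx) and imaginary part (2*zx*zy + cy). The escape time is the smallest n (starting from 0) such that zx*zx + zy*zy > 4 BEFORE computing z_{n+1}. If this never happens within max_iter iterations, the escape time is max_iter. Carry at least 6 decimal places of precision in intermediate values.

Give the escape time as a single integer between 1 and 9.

Answer: 3

Derivation:
z_0 = 0 + 0i, c = -1.2140 + 0.6490i
Iter 1: z = -1.2140 + 0.6490i, |z|^2 = 1.8950
Iter 2: z = -0.1614 + -0.9268i, |z|^2 = 0.8850
Iter 3: z = -2.0469 + 0.9482i, |z|^2 = 5.0886
Escaped at iteration 3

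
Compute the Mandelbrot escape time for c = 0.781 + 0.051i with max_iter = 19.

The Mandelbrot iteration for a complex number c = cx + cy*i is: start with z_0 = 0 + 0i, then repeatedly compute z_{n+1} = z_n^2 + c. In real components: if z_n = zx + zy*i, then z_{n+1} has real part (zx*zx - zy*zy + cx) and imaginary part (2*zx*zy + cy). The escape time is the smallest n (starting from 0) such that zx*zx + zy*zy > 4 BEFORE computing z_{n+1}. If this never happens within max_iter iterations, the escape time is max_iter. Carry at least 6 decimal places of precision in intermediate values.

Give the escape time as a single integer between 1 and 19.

Answer: 3

Derivation:
z_0 = 0 + 0i, c = 0.7810 + 0.0510i
Iter 1: z = 0.7810 + 0.0510i, |z|^2 = 0.6126
Iter 2: z = 1.3884 + 0.1307i, |z|^2 = 1.9446
Iter 3: z = 2.6915 + 0.4138i, |z|^2 = 7.4153
Escaped at iteration 3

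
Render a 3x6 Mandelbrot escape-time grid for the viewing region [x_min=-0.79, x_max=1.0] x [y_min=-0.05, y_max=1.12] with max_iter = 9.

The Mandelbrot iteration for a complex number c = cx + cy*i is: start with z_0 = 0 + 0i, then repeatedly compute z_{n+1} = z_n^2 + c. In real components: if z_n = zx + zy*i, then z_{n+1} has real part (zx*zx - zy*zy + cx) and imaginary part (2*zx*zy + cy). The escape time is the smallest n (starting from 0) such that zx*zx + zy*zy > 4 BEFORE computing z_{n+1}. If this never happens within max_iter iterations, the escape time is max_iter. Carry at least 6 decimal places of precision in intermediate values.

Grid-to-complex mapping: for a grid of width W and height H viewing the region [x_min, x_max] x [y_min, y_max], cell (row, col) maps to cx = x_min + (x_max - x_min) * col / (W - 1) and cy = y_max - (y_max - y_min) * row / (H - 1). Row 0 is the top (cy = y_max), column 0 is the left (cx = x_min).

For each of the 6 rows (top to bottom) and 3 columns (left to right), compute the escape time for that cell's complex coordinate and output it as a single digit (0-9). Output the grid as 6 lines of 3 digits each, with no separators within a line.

Answer: 332
452
592
792
992
992

Derivation:
(row=0, col=0): c = -0.7900 + 1.1200i → escape time 3
(row=0, col=1): c = 0.1050 + 1.1200i → escape time 3
(row=0, col=2): c = 1.0000 + 1.1200i → escape time 2
(row=1, col=0): c = -0.7900 + 0.8860i → escape time 4
(row=1, col=1): c = 0.1050 + 0.8860i → escape time 5
(row=1, col=2): c = 1.0000 + 0.8860i → escape time 2
(row=2, col=0): c = -0.7900 + 0.6520i → escape time 5
(row=2, col=1): c = 0.1050 + 0.6520i → escape time 9
(row=2, col=2): c = 1.0000 + 0.6520i → escape time 2
(row=3, col=0): c = -0.7900 + 0.4180i → escape time 7
(row=3, col=1): c = 0.1050 + 0.4180i → escape time 9
(row=3, col=2): c = 1.0000 + 0.4180i → escape time 2
(row=4, col=0): c = -0.7900 + 0.1840i → escape time 9
(row=4, col=1): c = 0.1050 + 0.1840i → escape time 9
(row=4, col=2): c = 1.0000 + 0.1840i → escape time 2
(row=5, col=0): c = -0.7900 + -0.0500i → escape time 9
(row=5, col=1): c = 0.1050 + -0.0500i → escape time 9
(row=5, col=2): c = 1.0000 + -0.0500i → escape time 2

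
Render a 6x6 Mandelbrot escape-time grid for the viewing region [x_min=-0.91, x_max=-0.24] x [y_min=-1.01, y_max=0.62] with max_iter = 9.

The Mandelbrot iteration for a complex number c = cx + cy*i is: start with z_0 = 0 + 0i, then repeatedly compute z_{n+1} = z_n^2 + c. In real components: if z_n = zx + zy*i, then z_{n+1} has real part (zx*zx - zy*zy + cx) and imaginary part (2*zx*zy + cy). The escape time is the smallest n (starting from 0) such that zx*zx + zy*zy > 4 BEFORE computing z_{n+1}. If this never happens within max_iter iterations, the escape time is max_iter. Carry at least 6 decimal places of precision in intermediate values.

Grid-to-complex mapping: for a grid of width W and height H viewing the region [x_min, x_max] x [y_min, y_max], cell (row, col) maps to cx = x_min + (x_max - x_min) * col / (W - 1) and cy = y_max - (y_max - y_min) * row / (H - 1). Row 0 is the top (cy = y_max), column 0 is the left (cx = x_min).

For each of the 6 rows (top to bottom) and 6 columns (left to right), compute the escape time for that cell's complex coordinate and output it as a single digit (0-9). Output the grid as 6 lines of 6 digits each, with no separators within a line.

Answer: 557999
999999
999999
789999
457999
334446

Derivation:
(row=0, col=0): c = -0.9100 + 0.6200i → escape time 5
(row=0, col=1): c = -0.7760 + 0.6200i → escape time 5
(row=0, col=2): c = -0.6420 + 0.6200i → escape time 7
(row=0, col=3): c = -0.5080 + 0.6200i → escape time 9
(row=0, col=4): c = -0.3740 + 0.6200i → escape time 9
(row=0, col=5): c = -0.2400 + 0.6200i → escape time 9
(row=1, col=0): c = -0.9100 + 0.2940i → escape time 9
(row=1, col=1): c = -0.7760 + 0.2940i → escape time 9
(row=1, col=2): c = -0.6420 + 0.2940i → escape time 9
(row=1, col=3): c = -0.5080 + 0.2940i → escape time 9
(row=1, col=4): c = -0.3740 + 0.2940i → escape time 9
(row=1, col=5): c = -0.2400 + 0.2940i → escape time 9
(row=2, col=0): c = -0.9100 + -0.0320i → escape time 9
(row=2, col=1): c = -0.7760 + -0.0320i → escape time 9
(row=2, col=2): c = -0.6420 + -0.0320i → escape time 9
(row=2, col=3): c = -0.5080 + -0.0320i → escape time 9
(row=2, col=4): c = -0.3740 + -0.0320i → escape time 9
(row=2, col=5): c = -0.2400 + -0.0320i → escape time 9
(row=3, col=0): c = -0.9100 + -0.3580i → escape time 7
(row=3, col=1): c = -0.7760 + -0.3580i → escape time 8
(row=3, col=2): c = -0.6420 + -0.3580i → escape time 9
(row=3, col=3): c = -0.5080 + -0.3580i → escape time 9
(row=3, col=4): c = -0.3740 + -0.3580i → escape time 9
(row=3, col=5): c = -0.2400 + -0.3580i → escape time 9
(row=4, col=0): c = -0.9100 + -0.6840i → escape time 4
(row=4, col=1): c = -0.7760 + -0.6840i → escape time 5
(row=4, col=2): c = -0.6420 + -0.6840i → escape time 7
(row=4, col=3): c = -0.5080 + -0.6840i → escape time 9
(row=4, col=4): c = -0.3740 + -0.6840i → escape time 9
(row=4, col=5): c = -0.2400 + -0.6840i → escape time 9
(row=5, col=0): c = -0.9100 + -1.0100i → escape time 3
(row=5, col=1): c = -0.7760 + -1.0100i → escape time 3
(row=5, col=2): c = -0.6420 + -1.0100i → escape time 4
(row=5, col=3): c = -0.5080 + -1.0100i → escape time 4
(row=5, col=4): c = -0.3740 + -1.0100i → escape time 4
(row=5, col=5): c = -0.2400 + -1.0100i → escape time 6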